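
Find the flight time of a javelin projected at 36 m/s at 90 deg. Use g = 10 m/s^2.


Given: v0 = 36 m/s, theta = 90 deg, g = 10 m/s^2
sin(90) = 1
Using T = 2*v0*sin(theta) / g
T = 2*36*1 / 10
T = 72 / 10
T = 36/5 s

36/5 s


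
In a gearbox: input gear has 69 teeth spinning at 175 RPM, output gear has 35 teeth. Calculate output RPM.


Given: N1 = 69 teeth, w1 = 175 RPM, N2 = 35 teeth
Using N1*w1 = N2*w2
w2 = N1*w1 / N2
w2 = 69*175 / 35
w2 = 12075 / 35
w2 = 345 RPM

345 RPM


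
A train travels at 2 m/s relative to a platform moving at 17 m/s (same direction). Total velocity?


Given: object velocity = 2 m/s, platform velocity = 17 m/s (same direction)
Using classical velocity addition: v_total = v_object + v_platform
v_total = 2 + 17
v_total = 19 m/s

19 m/s


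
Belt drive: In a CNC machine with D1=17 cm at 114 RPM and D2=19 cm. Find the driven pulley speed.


Given: D1 = 17 cm, w1 = 114 RPM, D2 = 19 cm
Using D1*w1 = D2*w2
w2 = D1*w1 / D2
w2 = 17*114 / 19
w2 = 1938 / 19
w2 = 102 RPM

102 RPM


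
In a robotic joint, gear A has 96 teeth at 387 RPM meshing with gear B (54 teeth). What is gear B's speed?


Given: N1 = 96 teeth, w1 = 387 RPM, N2 = 54 teeth
Using N1*w1 = N2*w2
w2 = N1*w1 / N2
w2 = 96*387 / 54
w2 = 37152 / 54
w2 = 688 RPM

688 RPM


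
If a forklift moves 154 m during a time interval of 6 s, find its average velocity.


Given: distance d = 154 m, time t = 6 s
Using v = d / t
v = 154 / 6
v = 77/3 m/s

77/3 m/s


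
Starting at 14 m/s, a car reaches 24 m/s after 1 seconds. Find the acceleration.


Given: initial velocity v0 = 14 m/s, final velocity v = 24 m/s, time t = 1 s
Using a = (v - v0) / t
a = (24 - 14) / 1
a = 10 / 1
a = 10 m/s^2

10 m/s^2


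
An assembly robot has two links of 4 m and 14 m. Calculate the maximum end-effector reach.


Given: L1 = 4 m, L2 = 14 m
For a 2-link planar arm, max reach = L1 + L2 (fully extended)
Max reach = 4 + 14
Max reach = 18 m

18 m


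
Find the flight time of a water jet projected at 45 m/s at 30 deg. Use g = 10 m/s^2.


Given: v0 = 45 m/s, theta = 30 deg, g = 10 m/s^2
sin(30) = 1/2
Using T = 2*v0*sin(theta) / g
T = 2*45*1/2 / 10
T = 45 / 10
T = 9/2 s

9/2 s


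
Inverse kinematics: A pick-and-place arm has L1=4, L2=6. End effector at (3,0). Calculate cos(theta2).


Given: L1 = 4, L2 = 6, target (x, y) = (3, 0)
Using cos(theta2) = (x^2 + y^2 - L1^2 - L2^2) / (2*L1*L2)
x^2 + y^2 = 3^2 + 0 = 9
L1^2 + L2^2 = 16 + 36 = 52
Numerator = 9 - 52 = -43
Denominator = 2*4*6 = 48
cos(theta2) = -43/48 = -43/48

-43/48


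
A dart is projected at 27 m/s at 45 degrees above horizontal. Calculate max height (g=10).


Given: v0 = 27 m/s, theta = 45 deg, g = 10 m/s^2
sin^2(45) = 1/2
Using H = v0^2 * sin^2(theta) / (2*g)
H = 27^2 * 1/2 / (2*10)
H = 729 * 1/2 / 20
H = 729/2 / 20
H = 729/40 m

729/40 m


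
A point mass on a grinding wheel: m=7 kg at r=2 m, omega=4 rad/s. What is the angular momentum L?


Given: m = 7 kg, r = 2 m, omega = 4 rad/s
For a point mass: I = m*r^2
I = 7*2^2 = 7*4 = 28
L = I*omega = 28*4
L = 112 kg*m^2/s

112 kg*m^2/s


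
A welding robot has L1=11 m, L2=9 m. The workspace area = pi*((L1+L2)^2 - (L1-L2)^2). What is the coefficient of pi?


Given: L1 = 11, L2 = 9
(L1+L2)^2 = (20)^2 = 400
(L1-L2)^2 = (2)^2 = 4
Difference = 400 - 4 = 396
This equals 4*L1*L2 = 4*11*9 = 396
Workspace area = 396*pi

396


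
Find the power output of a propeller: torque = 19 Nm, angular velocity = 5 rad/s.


Given: tau = 19 Nm, omega = 5 rad/s
Using P = tau * omega
P = 19 * 5
P = 95 W

95 W


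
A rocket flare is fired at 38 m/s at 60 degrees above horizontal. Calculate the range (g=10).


Given: v0 = 38 m/s, theta = 60 deg, g = 10 m/s^2
sin(2*60) = sin(120) = sqrt(3)/2
Using R = v0^2 * sin(2*theta) / g
R = 38^2 * (sqrt(3)/2) / 10
R = 1444 * sqrt(3) / 20
R = 361/5*sqrt(3) m

361/5*sqrt(3) m


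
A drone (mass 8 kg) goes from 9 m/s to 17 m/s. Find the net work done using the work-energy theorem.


Given: m = 8 kg, v0 = 9 m/s, v = 17 m/s
Using W = (1/2)*m*(v^2 - v0^2)
v^2 = 17^2 = 289
v0^2 = 9^2 = 81
v^2 - v0^2 = 289 - 81 = 208
W = (1/2)*8*208 = 832 J

832 J


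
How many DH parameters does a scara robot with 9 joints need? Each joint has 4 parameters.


Given: 9 joints, 4 DH parameters per joint (d, theta, a, alpha)
Total DH parameters = number_of_joints * 4
Total = 9 * 4
Total = 36

36


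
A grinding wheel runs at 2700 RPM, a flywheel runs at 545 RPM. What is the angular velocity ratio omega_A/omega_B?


Given: RPM_A = 2700, RPM_B = 545
omega = 2*pi*RPM/60, so omega_A/omega_B = RPM_A / RPM_B
omega_A/omega_B = 2700 / 545
omega_A/omega_B = 540/109

540/109


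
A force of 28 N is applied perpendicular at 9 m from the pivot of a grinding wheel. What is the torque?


Given: F = 28 N, r = 9 m, angle = 90 deg (perpendicular)
Using tau = F * r * sin(90)
sin(90) = 1
tau = 28 * 9 * 1
tau = 252 Nm

252 Nm


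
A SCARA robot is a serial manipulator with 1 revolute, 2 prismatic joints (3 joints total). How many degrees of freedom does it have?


Given: serial robot with 1 revolute, 2 prismatic joints
DOF contribution per joint type: revolute=1, prismatic=1, spherical=3, fixed=0
DOF = 1*1 + 2*1
DOF = 3

3


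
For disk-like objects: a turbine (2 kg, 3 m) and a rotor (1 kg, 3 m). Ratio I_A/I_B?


Given: M1=2 kg, R1=3 m, M2=1 kg, R2=3 m
For a disk: I = (1/2)*M*R^2, so I_A/I_B = (M1*R1^2)/(M2*R2^2)
M1*R1^2 = 2*9 = 18
M2*R2^2 = 1*9 = 9
I_A/I_B = 18/9 = 2

2


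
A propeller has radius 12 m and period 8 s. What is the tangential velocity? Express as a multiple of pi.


Given: radius r = 12 m, period T = 8 s
Using v = 2*pi*r / T
v = 2*pi*12 / 8
v = 24*pi / 8
v = 3*pi m/s

3*pi m/s


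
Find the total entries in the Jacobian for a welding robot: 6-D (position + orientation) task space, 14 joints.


Given: task space dimension = 6, joints = 14
Jacobian is a 6 x 14 matrix
Total entries = rows * columns
Total = 6 * 14
Total = 84

84


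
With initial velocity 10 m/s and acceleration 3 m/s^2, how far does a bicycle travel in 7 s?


Given: v0 = 10 m/s, a = 3 m/s^2, t = 7 s
Using s = v0*t + (1/2)*a*t^2
s = 10*7 + (1/2)*3*7^2
s = 70 + (1/2)*147
s = 70 + 147/2
s = 287/2

287/2 m


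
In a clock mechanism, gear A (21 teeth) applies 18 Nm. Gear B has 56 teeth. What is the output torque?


Given: N1 = 21, N2 = 56, T1 = 18 Nm
Using T2/T1 = N2/N1
T2 = T1 * N2 / N1
T2 = 18 * 56 / 21
T2 = 1008 / 21
T2 = 48 Nm

48 Nm


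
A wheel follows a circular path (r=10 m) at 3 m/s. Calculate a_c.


Given: v = 3 m/s, r = 10 m
Using a_c = v^2 / r
a_c = 3^2 / 10
a_c = 9 / 10
a_c = 9/10 m/s^2

9/10 m/s^2


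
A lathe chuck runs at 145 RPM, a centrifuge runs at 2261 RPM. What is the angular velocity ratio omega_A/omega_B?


Given: RPM_A = 145, RPM_B = 2261
omega = 2*pi*RPM/60, so omega_A/omega_B = RPM_A / RPM_B
omega_A/omega_B = 145 / 2261
omega_A/omega_B = 145/2261

145/2261


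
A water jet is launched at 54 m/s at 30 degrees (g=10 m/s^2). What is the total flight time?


Given: v0 = 54 m/s, theta = 30 deg, g = 10 m/s^2
sin(30) = 1/2
Using T = 2*v0*sin(theta) / g
T = 2*54*1/2 / 10
T = 54 / 10
T = 27/5 s

27/5 s


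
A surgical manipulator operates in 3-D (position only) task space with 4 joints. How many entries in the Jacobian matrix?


Given: task space dimension = 3, joints = 4
Jacobian is a 3 x 4 matrix
Total entries = rows * columns
Total = 3 * 4
Total = 12

12


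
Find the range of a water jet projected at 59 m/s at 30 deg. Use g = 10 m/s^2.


Given: v0 = 59 m/s, theta = 30 deg, g = 10 m/s^2
sin(2*30) = sin(60) = sqrt(3)/2
Using R = v0^2 * sin(2*theta) / g
R = 59^2 * (sqrt(3)/2) / 10
R = 3481 * sqrt(3) / 20
R = 3481/20*sqrt(3) m

3481/20*sqrt(3) m


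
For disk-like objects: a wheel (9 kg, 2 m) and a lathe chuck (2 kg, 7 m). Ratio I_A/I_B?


Given: M1=9 kg, R1=2 m, M2=2 kg, R2=7 m
For a disk: I = (1/2)*M*R^2, so I_A/I_B = (M1*R1^2)/(M2*R2^2)
M1*R1^2 = 9*4 = 36
M2*R2^2 = 2*49 = 98
I_A/I_B = 36/98 = 18/49

18/49


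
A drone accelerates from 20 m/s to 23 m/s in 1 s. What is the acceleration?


Given: initial velocity v0 = 20 m/s, final velocity v = 23 m/s, time t = 1 s
Using a = (v - v0) / t
a = (23 - 20) / 1
a = 3 / 1
a = 3 m/s^2

3 m/s^2


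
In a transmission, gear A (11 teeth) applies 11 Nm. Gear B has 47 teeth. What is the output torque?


Given: N1 = 11, N2 = 47, T1 = 11 Nm
Using T2/T1 = N2/N1
T2 = T1 * N2 / N1
T2 = 11 * 47 / 11
T2 = 517 / 11
T2 = 47 Nm

47 Nm


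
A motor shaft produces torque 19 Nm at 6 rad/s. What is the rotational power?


Given: tau = 19 Nm, omega = 6 rad/s
Using P = tau * omega
P = 19 * 6
P = 114 W

114 W


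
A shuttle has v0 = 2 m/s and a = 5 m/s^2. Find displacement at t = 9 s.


Given: v0 = 2 m/s, a = 5 m/s^2, t = 9 s
Using s = v0*t + (1/2)*a*t^2
s = 2*9 + (1/2)*5*9^2
s = 18 + (1/2)*405
s = 18 + 405/2
s = 441/2

441/2 m


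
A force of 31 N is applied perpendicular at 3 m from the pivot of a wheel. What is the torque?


Given: F = 31 N, r = 3 m, angle = 90 deg (perpendicular)
Using tau = F * r * sin(90)
sin(90) = 1
tau = 31 * 3 * 1
tau = 93 Nm

93 Nm


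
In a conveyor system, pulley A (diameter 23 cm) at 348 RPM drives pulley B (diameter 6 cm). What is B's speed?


Given: D1 = 23 cm, w1 = 348 RPM, D2 = 6 cm
Using D1*w1 = D2*w2
w2 = D1*w1 / D2
w2 = 23*348 / 6
w2 = 8004 / 6
w2 = 1334 RPM

1334 RPM


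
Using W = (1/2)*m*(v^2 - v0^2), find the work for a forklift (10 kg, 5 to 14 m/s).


Given: m = 10 kg, v0 = 5 m/s, v = 14 m/s
Using W = (1/2)*m*(v^2 - v0^2)
v^2 = 14^2 = 196
v0^2 = 5^2 = 25
v^2 - v0^2 = 196 - 25 = 171
W = (1/2)*10*171 = 855 J

855 J


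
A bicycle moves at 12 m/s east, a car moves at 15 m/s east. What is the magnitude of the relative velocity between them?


Given: v_A = 12 m/s east, v_B = 15 m/s east
Both move in the same direction; relative speed = |v_A - v_B|
|12 - 15| = |-3|
= 3 m/s

3 m/s


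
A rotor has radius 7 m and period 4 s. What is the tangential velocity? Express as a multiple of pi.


Given: radius r = 7 m, period T = 4 s
Using v = 2*pi*r / T
v = 2*pi*7 / 4
v = 14*pi / 4
v = 7/2*pi m/s

7/2*pi m/s


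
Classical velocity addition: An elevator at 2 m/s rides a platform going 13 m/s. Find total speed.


Given: object velocity = 2 m/s, platform velocity = 13 m/s (same direction)
Using classical velocity addition: v_total = v_object + v_platform
v_total = 2 + 13
v_total = 15 m/s

15 m/s


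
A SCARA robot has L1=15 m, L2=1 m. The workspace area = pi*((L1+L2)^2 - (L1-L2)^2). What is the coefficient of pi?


Given: L1 = 15, L2 = 1
(L1+L2)^2 = (16)^2 = 256
(L1-L2)^2 = (14)^2 = 196
Difference = 256 - 196 = 60
This equals 4*L1*L2 = 4*15*1 = 60
Workspace area = 60*pi

60


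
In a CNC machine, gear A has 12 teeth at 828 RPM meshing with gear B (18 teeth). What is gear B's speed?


Given: N1 = 12 teeth, w1 = 828 RPM, N2 = 18 teeth
Using N1*w1 = N2*w2
w2 = N1*w1 / N2
w2 = 12*828 / 18
w2 = 9936 / 18
w2 = 552 RPM

552 RPM


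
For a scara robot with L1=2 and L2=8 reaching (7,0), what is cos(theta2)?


Given: L1 = 2, L2 = 8, target (x, y) = (7, 0)
Using cos(theta2) = (x^2 + y^2 - L1^2 - L2^2) / (2*L1*L2)
x^2 + y^2 = 7^2 + 0 = 49
L1^2 + L2^2 = 4 + 64 = 68
Numerator = 49 - 68 = -19
Denominator = 2*2*8 = 32
cos(theta2) = -19/32 = -19/32

-19/32


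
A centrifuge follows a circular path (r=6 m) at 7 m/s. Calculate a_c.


Given: v = 7 m/s, r = 6 m
Using a_c = v^2 / r
a_c = 7^2 / 6
a_c = 49 / 6
a_c = 49/6 m/s^2

49/6 m/s^2


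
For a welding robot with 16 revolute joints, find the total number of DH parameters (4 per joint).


Given: 16 joints, 4 DH parameters per joint (d, theta, a, alpha)
Total DH parameters = number_of_joints * 4
Total = 16 * 4
Total = 64

64


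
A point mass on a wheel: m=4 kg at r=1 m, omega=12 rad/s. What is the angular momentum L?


Given: m = 4 kg, r = 1 m, omega = 12 rad/s
For a point mass: I = m*r^2
I = 4*1^2 = 4*1 = 4
L = I*omega = 4*12
L = 48 kg*m^2/s

48 kg*m^2/s


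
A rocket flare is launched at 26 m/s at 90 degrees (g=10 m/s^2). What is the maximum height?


Given: v0 = 26 m/s, theta = 90 deg, g = 10 m/s^2
sin^2(90) = 1
Using H = v0^2 * sin^2(theta) / (2*g)
H = 26^2 * 1 / (2*10)
H = 676 * 1 / 20
H = 676 / 20
H = 169/5 m

169/5 m


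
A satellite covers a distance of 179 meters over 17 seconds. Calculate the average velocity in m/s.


Given: distance d = 179 m, time t = 17 s
Using v = d / t
v = 179 / 17
v = 179/17 m/s

179/17 m/s


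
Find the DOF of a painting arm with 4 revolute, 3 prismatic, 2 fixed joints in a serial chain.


Given: serial robot with 4 revolute, 3 prismatic, 2 fixed joints
DOF contribution per joint type: revolute=1, prismatic=1, spherical=3, fixed=0
DOF = 4*1 + 3*1 + 2*0
DOF = 7

7


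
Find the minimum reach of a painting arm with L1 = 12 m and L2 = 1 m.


Given: L1 = 12 m, L2 = 1 m
For a 2-link planar arm, min reach = |L1 - L2| (second link folded back)
Min reach = |12 - 1|
Min reach = 11 m

11 m


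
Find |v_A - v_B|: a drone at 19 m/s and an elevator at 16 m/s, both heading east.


Given: v_A = 19 m/s east, v_B = 16 m/s east
Both move in the same direction; relative speed = |v_A - v_B|
|19 - 16| = |3|
= 3 m/s

3 m/s


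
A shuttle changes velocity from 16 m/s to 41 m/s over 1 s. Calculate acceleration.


Given: initial velocity v0 = 16 m/s, final velocity v = 41 m/s, time t = 1 s
Using a = (v - v0) / t
a = (41 - 16) / 1
a = 25 / 1
a = 25 m/s^2

25 m/s^2


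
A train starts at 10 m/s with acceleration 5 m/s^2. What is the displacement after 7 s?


Given: v0 = 10 m/s, a = 5 m/s^2, t = 7 s
Using s = v0*t + (1/2)*a*t^2
s = 10*7 + (1/2)*5*7^2
s = 70 + (1/2)*245
s = 70 + 245/2
s = 385/2

385/2 m


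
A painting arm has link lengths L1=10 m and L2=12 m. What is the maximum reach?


Given: L1 = 10 m, L2 = 12 m
For a 2-link planar arm, max reach = L1 + L2 (fully extended)
Max reach = 10 + 12
Max reach = 22 m

22 m


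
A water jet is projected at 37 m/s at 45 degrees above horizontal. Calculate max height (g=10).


Given: v0 = 37 m/s, theta = 45 deg, g = 10 m/s^2
sin^2(45) = 1/2
Using H = v0^2 * sin^2(theta) / (2*g)
H = 37^2 * 1/2 / (2*10)
H = 1369 * 1/2 / 20
H = 1369/2 / 20
H = 1369/40 m

1369/40 m


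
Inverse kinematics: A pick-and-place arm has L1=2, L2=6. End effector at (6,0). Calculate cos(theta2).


Given: L1 = 2, L2 = 6, target (x, y) = (6, 0)
Using cos(theta2) = (x^2 + y^2 - L1^2 - L2^2) / (2*L1*L2)
x^2 + y^2 = 6^2 + 0 = 36
L1^2 + L2^2 = 4 + 36 = 40
Numerator = 36 - 40 = -4
Denominator = 2*2*6 = 24
cos(theta2) = -4/24 = -1/6

-1/6


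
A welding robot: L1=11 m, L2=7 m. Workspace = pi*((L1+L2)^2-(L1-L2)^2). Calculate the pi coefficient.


Given: L1 = 11, L2 = 7
(L1+L2)^2 = (18)^2 = 324
(L1-L2)^2 = (4)^2 = 16
Difference = 324 - 16 = 308
This equals 4*L1*L2 = 4*11*7 = 308
Workspace area = 308*pi

308


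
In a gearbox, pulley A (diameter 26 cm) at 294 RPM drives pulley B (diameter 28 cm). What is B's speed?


Given: D1 = 26 cm, w1 = 294 RPM, D2 = 28 cm
Using D1*w1 = D2*w2
w2 = D1*w1 / D2
w2 = 26*294 / 28
w2 = 7644 / 28
w2 = 273 RPM

273 RPM


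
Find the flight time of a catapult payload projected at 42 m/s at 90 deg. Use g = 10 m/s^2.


Given: v0 = 42 m/s, theta = 90 deg, g = 10 m/s^2
sin(90) = 1
Using T = 2*v0*sin(theta) / g
T = 2*42*1 / 10
T = 84 / 10
T = 42/5 s

42/5 s


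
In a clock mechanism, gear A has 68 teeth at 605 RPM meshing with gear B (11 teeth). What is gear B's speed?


Given: N1 = 68 teeth, w1 = 605 RPM, N2 = 11 teeth
Using N1*w1 = N2*w2
w2 = N1*w1 / N2
w2 = 68*605 / 11
w2 = 41140 / 11
w2 = 3740 RPM

3740 RPM


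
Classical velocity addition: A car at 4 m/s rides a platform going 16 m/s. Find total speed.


Given: object velocity = 4 m/s, platform velocity = 16 m/s (same direction)
Using classical velocity addition: v_total = v_object + v_platform
v_total = 4 + 16
v_total = 20 m/s

20 m/s


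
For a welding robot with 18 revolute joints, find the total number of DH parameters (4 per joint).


Given: 18 joints, 4 DH parameters per joint (d, theta, a, alpha)
Total DH parameters = number_of_joints * 4
Total = 18 * 4
Total = 72

72


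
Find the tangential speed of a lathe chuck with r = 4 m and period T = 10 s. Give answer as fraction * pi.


Given: radius r = 4 m, period T = 10 s
Using v = 2*pi*r / T
v = 2*pi*4 / 10
v = 8*pi / 10
v = 4/5*pi m/s

4/5*pi m/s


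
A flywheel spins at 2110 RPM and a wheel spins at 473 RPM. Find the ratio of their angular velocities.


Given: RPM_A = 2110, RPM_B = 473
omega = 2*pi*RPM/60, so omega_A/omega_B = RPM_A / RPM_B
omega_A/omega_B = 2110 / 473
omega_A/omega_B = 2110/473

2110/473


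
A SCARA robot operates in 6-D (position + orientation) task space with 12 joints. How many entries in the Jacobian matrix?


Given: task space dimension = 6, joints = 12
Jacobian is a 6 x 12 matrix
Total entries = rows * columns
Total = 6 * 12
Total = 72

72


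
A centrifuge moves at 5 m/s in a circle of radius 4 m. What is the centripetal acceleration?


Given: v = 5 m/s, r = 4 m
Using a_c = v^2 / r
a_c = 5^2 / 4
a_c = 25 / 4
a_c = 25/4 m/s^2

25/4 m/s^2


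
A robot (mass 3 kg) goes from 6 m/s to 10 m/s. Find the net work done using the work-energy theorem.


Given: m = 3 kg, v0 = 6 m/s, v = 10 m/s
Using W = (1/2)*m*(v^2 - v0^2)
v^2 = 10^2 = 100
v0^2 = 6^2 = 36
v^2 - v0^2 = 100 - 36 = 64
W = (1/2)*3*64 = 96 J

96 J


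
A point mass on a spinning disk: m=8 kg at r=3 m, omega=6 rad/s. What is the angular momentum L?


Given: m = 8 kg, r = 3 m, omega = 6 rad/s
For a point mass: I = m*r^2
I = 8*3^2 = 8*9 = 72
L = I*omega = 72*6
L = 432 kg*m^2/s

432 kg*m^2/s


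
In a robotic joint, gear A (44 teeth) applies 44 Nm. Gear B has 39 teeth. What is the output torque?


Given: N1 = 44, N2 = 39, T1 = 44 Nm
Using T2/T1 = N2/N1
T2 = T1 * N2 / N1
T2 = 44 * 39 / 44
T2 = 1716 / 44
T2 = 39 Nm

39 Nm


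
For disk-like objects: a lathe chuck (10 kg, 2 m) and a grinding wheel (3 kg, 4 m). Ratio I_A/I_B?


Given: M1=10 kg, R1=2 m, M2=3 kg, R2=4 m
For a disk: I = (1/2)*M*R^2, so I_A/I_B = (M1*R1^2)/(M2*R2^2)
M1*R1^2 = 10*4 = 40
M2*R2^2 = 3*16 = 48
I_A/I_B = 40/48 = 5/6

5/6


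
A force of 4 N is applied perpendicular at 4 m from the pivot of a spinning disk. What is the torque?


Given: F = 4 N, r = 4 m, angle = 90 deg (perpendicular)
Using tau = F * r * sin(90)
sin(90) = 1
tau = 4 * 4 * 1
tau = 16 Nm

16 Nm


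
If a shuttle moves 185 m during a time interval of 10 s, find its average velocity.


Given: distance d = 185 m, time t = 10 s
Using v = d / t
v = 185 / 10
v = 37/2 m/s

37/2 m/s


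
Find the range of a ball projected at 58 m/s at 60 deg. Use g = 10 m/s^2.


Given: v0 = 58 m/s, theta = 60 deg, g = 10 m/s^2
sin(2*60) = sin(120) = sqrt(3)/2
Using R = v0^2 * sin(2*theta) / g
R = 58^2 * (sqrt(3)/2) / 10
R = 3364 * sqrt(3) / 20
R = 841/5*sqrt(3) m

841/5*sqrt(3) m


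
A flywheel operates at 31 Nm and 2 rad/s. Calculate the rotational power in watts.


Given: tau = 31 Nm, omega = 2 rad/s
Using P = tau * omega
P = 31 * 2
P = 62 W

62 W


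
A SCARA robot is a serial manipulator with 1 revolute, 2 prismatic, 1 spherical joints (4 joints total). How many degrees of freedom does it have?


Given: serial robot with 1 revolute, 2 prismatic, 1 spherical joints
DOF contribution per joint type: revolute=1, prismatic=1, spherical=3, fixed=0
DOF = 1*1 + 2*1 + 1*3
DOF = 6

6


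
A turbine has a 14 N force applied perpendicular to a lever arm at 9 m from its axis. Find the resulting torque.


Given: F = 14 N, r = 9 m, angle = 90 deg (perpendicular)
Using tau = F * r * sin(90)
sin(90) = 1
tau = 14 * 9 * 1
tau = 126 Nm

126 Nm


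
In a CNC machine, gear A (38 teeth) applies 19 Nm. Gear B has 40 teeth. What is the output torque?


Given: N1 = 38, N2 = 40, T1 = 19 Nm
Using T2/T1 = N2/N1
T2 = T1 * N2 / N1
T2 = 19 * 40 / 38
T2 = 760 / 38
T2 = 20 Nm

20 Nm


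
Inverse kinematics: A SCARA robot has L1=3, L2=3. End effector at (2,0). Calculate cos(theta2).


Given: L1 = 3, L2 = 3, target (x, y) = (2, 0)
Using cos(theta2) = (x^2 + y^2 - L1^2 - L2^2) / (2*L1*L2)
x^2 + y^2 = 2^2 + 0 = 4
L1^2 + L2^2 = 9 + 9 = 18
Numerator = 4 - 18 = -14
Denominator = 2*3*3 = 18
cos(theta2) = -14/18 = -7/9

-7/9


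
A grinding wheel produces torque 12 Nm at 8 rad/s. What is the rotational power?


Given: tau = 12 Nm, omega = 8 rad/s
Using P = tau * omega
P = 12 * 8
P = 96 W

96 W


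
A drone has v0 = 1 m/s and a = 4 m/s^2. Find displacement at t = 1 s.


Given: v0 = 1 m/s, a = 4 m/s^2, t = 1 s
Using s = v0*t + (1/2)*a*t^2
s = 1*1 + (1/2)*4*1^2
s = 1 + (1/2)*4
s = 1 + 2
s = 3

3 m


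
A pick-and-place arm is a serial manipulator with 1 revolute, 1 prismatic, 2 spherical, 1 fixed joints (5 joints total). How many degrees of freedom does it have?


Given: serial robot with 1 revolute, 1 prismatic, 2 spherical, 1 fixed joints
DOF contribution per joint type: revolute=1, prismatic=1, spherical=3, fixed=0
DOF = 1*1 + 1*1 + 2*3 + 1*0
DOF = 8

8


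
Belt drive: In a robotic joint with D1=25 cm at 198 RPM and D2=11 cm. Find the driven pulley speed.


Given: D1 = 25 cm, w1 = 198 RPM, D2 = 11 cm
Using D1*w1 = D2*w2
w2 = D1*w1 / D2
w2 = 25*198 / 11
w2 = 4950 / 11
w2 = 450 RPM

450 RPM


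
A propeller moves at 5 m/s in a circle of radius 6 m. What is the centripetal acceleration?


Given: v = 5 m/s, r = 6 m
Using a_c = v^2 / r
a_c = 5^2 / 6
a_c = 25 / 6
a_c = 25/6 m/s^2

25/6 m/s^2


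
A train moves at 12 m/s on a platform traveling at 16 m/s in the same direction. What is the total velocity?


Given: object velocity = 12 m/s, platform velocity = 16 m/s (same direction)
Using classical velocity addition: v_total = v_object + v_platform
v_total = 12 + 16
v_total = 28 m/s

28 m/s


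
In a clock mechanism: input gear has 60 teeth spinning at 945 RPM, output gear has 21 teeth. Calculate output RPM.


Given: N1 = 60 teeth, w1 = 945 RPM, N2 = 21 teeth
Using N1*w1 = N2*w2
w2 = N1*w1 / N2
w2 = 60*945 / 21
w2 = 56700 / 21
w2 = 2700 RPM

2700 RPM


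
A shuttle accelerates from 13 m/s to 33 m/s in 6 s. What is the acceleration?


Given: initial velocity v0 = 13 m/s, final velocity v = 33 m/s, time t = 6 s
Using a = (v - v0) / t
a = (33 - 13) / 6
a = 20 / 6
a = 10/3 m/s^2

10/3 m/s^2


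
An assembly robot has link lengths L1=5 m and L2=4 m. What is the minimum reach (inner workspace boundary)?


Given: L1 = 5 m, L2 = 4 m
For a 2-link planar arm, min reach = |L1 - L2| (second link folded back)
Min reach = |5 - 4|
Min reach = 1 m

1 m


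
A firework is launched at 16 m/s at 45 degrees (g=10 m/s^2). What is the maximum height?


Given: v0 = 16 m/s, theta = 45 deg, g = 10 m/s^2
sin^2(45) = 1/2
Using H = v0^2 * sin^2(theta) / (2*g)
H = 16^2 * 1/2 / (2*10)
H = 256 * 1/2 / 20
H = 128 / 20
H = 32/5 m

32/5 m


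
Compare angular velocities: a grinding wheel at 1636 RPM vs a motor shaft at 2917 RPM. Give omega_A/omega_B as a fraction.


Given: RPM_A = 1636, RPM_B = 2917
omega = 2*pi*RPM/60, so omega_A/omega_B = RPM_A / RPM_B
omega_A/omega_B = 1636 / 2917
omega_A/omega_B = 1636/2917

1636/2917


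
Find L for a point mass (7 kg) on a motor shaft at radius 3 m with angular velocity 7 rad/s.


Given: m = 7 kg, r = 3 m, omega = 7 rad/s
For a point mass: I = m*r^2
I = 7*3^2 = 7*9 = 63
L = I*omega = 63*7
L = 441 kg*m^2/s

441 kg*m^2/s


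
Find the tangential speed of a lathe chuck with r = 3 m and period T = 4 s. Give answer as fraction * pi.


Given: radius r = 3 m, period T = 4 s
Using v = 2*pi*r / T
v = 2*pi*3 / 4
v = 6*pi / 4
v = 3/2*pi m/s

3/2*pi m/s


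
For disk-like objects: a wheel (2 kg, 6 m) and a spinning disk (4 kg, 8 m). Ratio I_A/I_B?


Given: M1=2 kg, R1=6 m, M2=4 kg, R2=8 m
For a disk: I = (1/2)*M*R^2, so I_A/I_B = (M1*R1^2)/(M2*R2^2)
M1*R1^2 = 2*36 = 72
M2*R2^2 = 4*64 = 256
I_A/I_B = 72/256 = 9/32

9/32


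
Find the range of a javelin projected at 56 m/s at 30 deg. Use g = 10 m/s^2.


Given: v0 = 56 m/s, theta = 30 deg, g = 10 m/s^2
sin(2*30) = sin(60) = sqrt(3)/2
Using R = v0^2 * sin(2*theta) / g
R = 56^2 * (sqrt(3)/2) / 10
R = 3136 * sqrt(3) / 20
R = 784/5*sqrt(3) m

784/5*sqrt(3) m


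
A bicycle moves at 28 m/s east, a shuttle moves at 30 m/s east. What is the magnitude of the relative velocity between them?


Given: v_A = 28 m/s east, v_B = 30 m/s east
Both move in the same direction; relative speed = |v_A - v_B|
|28 - 30| = |-2|
= 2 m/s

2 m/s


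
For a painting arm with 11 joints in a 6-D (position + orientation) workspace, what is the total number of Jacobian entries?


Given: task space dimension = 6, joints = 11
Jacobian is a 6 x 11 matrix
Total entries = rows * columns
Total = 6 * 11
Total = 66

66


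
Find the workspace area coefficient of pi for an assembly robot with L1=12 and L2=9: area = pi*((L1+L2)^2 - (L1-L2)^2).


Given: L1 = 12, L2 = 9
(L1+L2)^2 = (21)^2 = 441
(L1-L2)^2 = (3)^2 = 9
Difference = 441 - 9 = 432
This equals 4*L1*L2 = 4*12*9 = 432
Workspace area = 432*pi

432


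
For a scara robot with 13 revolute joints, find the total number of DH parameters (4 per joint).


Given: 13 joints, 4 DH parameters per joint (d, theta, a, alpha)
Total DH parameters = number_of_joints * 4
Total = 13 * 4
Total = 52

52


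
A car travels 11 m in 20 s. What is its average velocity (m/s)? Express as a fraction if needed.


Given: distance d = 11 m, time t = 20 s
Using v = d / t
v = 11 / 20
v = 11/20 m/s

11/20 m/s


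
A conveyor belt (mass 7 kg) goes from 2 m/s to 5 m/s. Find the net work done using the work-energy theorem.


Given: m = 7 kg, v0 = 2 m/s, v = 5 m/s
Using W = (1/2)*m*(v^2 - v0^2)
v^2 = 5^2 = 25
v0^2 = 2^2 = 4
v^2 - v0^2 = 25 - 4 = 21
W = (1/2)*7*21 = 147/2 J

147/2 J


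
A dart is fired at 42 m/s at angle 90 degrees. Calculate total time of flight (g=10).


Given: v0 = 42 m/s, theta = 90 deg, g = 10 m/s^2
sin(90) = 1
Using T = 2*v0*sin(theta) / g
T = 2*42*1 / 10
T = 84 / 10
T = 42/5 s

42/5 s


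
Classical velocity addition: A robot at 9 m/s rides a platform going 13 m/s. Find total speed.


Given: object velocity = 9 m/s, platform velocity = 13 m/s (same direction)
Using classical velocity addition: v_total = v_object + v_platform
v_total = 9 + 13
v_total = 22 m/s

22 m/s


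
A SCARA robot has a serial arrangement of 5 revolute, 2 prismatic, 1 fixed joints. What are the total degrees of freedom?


Given: serial robot with 5 revolute, 2 prismatic, 1 fixed joints
DOF contribution per joint type: revolute=1, prismatic=1, spherical=3, fixed=0
DOF = 5*1 + 2*1 + 1*0
DOF = 7

7


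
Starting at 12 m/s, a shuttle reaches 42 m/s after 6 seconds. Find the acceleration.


Given: initial velocity v0 = 12 m/s, final velocity v = 42 m/s, time t = 6 s
Using a = (v - v0) / t
a = (42 - 12) / 6
a = 30 / 6
a = 5 m/s^2

5 m/s^2


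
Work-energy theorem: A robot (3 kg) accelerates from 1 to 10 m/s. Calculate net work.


Given: m = 3 kg, v0 = 1 m/s, v = 10 m/s
Using W = (1/2)*m*(v^2 - v0^2)
v^2 = 10^2 = 100
v0^2 = 1^2 = 1
v^2 - v0^2 = 100 - 1 = 99
W = (1/2)*3*99 = 297/2 J

297/2 J


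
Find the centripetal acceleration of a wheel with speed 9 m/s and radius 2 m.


Given: v = 9 m/s, r = 2 m
Using a_c = v^2 / r
a_c = 9^2 / 2
a_c = 81 / 2
a_c = 81/2 m/s^2

81/2 m/s^2


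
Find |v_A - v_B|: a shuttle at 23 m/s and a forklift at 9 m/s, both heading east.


Given: v_A = 23 m/s east, v_B = 9 m/s east
Both move in the same direction; relative speed = |v_A - v_B|
|23 - 9| = |14|
= 14 m/s

14 m/s


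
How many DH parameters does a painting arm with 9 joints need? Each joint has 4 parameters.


Given: 9 joints, 4 DH parameters per joint (d, theta, a, alpha)
Total DH parameters = number_of_joints * 4
Total = 9 * 4
Total = 36

36


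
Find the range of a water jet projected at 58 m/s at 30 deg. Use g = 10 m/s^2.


Given: v0 = 58 m/s, theta = 30 deg, g = 10 m/s^2
sin(2*30) = sin(60) = sqrt(3)/2
Using R = v0^2 * sin(2*theta) / g
R = 58^2 * (sqrt(3)/2) / 10
R = 3364 * sqrt(3) / 20
R = 841/5*sqrt(3) m

841/5*sqrt(3) m


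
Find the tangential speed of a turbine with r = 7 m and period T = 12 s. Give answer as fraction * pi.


Given: radius r = 7 m, period T = 12 s
Using v = 2*pi*r / T
v = 2*pi*7 / 12
v = 14*pi / 12
v = 7/6*pi m/s

7/6*pi m/s


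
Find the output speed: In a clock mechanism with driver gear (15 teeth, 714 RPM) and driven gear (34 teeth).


Given: N1 = 15 teeth, w1 = 714 RPM, N2 = 34 teeth
Using N1*w1 = N2*w2
w2 = N1*w1 / N2
w2 = 15*714 / 34
w2 = 10710 / 34
w2 = 315 RPM

315 RPM


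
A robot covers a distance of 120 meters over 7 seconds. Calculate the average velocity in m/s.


Given: distance d = 120 m, time t = 7 s
Using v = d / t
v = 120 / 7
v = 120/7 m/s

120/7 m/s


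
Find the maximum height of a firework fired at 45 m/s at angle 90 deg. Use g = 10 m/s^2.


Given: v0 = 45 m/s, theta = 90 deg, g = 10 m/s^2
sin^2(90) = 1
Using H = v0^2 * sin^2(theta) / (2*g)
H = 45^2 * 1 / (2*10)
H = 2025 * 1 / 20
H = 2025 / 20
H = 405/4 m

405/4 m


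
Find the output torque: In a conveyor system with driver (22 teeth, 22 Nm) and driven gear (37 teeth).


Given: N1 = 22, N2 = 37, T1 = 22 Nm
Using T2/T1 = N2/N1
T2 = T1 * N2 / N1
T2 = 22 * 37 / 22
T2 = 814 / 22
T2 = 37 Nm

37 Nm


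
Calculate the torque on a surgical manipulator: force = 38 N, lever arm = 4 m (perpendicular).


Given: F = 38 N, r = 4 m, angle = 90 deg (perpendicular)
Using tau = F * r * sin(90)
sin(90) = 1
tau = 38 * 4 * 1
tau = 152 Nm

152 Nm


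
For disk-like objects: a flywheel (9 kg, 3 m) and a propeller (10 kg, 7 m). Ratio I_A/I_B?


Given: M1=9 kg, R1=3 m, M2=10 kg, R2=7 m
For a disk: I = (1/2)*M*R^2, so I_A/I_B = (M1*R1^2)/(M2*R2^2)
M1*R1^2 = 9*9 = 81
M2*R2^2 = 10*49 = 490
I_A/I_B = 81/490 = 81/490

81/490


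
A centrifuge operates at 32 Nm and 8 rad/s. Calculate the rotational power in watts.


Given: tau = 32 Nm, omega = 8 rad/s
Using P = tau * omega
P = 32 * 8
P = 256 W

256 W


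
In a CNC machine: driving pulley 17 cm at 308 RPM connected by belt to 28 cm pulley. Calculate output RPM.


Given: D1 = 17 cm, w1 = 308 RPM, D2 = 28 cm
Using D1*w1 = D2*w2
w2 = D1*w1 / D2
w2 = 17*308 / 28
w2 = 5236 / 28
w2 = 187 RPM

187 RPM


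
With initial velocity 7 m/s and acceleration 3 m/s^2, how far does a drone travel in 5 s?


Given: v0 = 7 m/s, a = 3 m/s^2, t = 5 s
Using s = v0*t + (1/2)*a*t^2
s = 7*5 + (1/2)*3*5^2
s = 35 + (1/2)*75
s = 35 + 75/2
s = 145/2

145/2 m


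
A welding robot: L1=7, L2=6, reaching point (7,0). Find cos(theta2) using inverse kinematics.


Given: L1 = 7, L2 = 6, target (x, y) = (7, 0)
Using cos(theta2) = (x^2 + y^2 - L1^2 - L2^2) / (2*L1*L2)
x^2 + y^2 = 7^2 + 0 = 49
L1^2 + L2^2 = 49 + 36 = 85
Numerator = 49 - 85 = -36
Denominator = 2*7*6 = 84
cos(theta2) = -36/84 = -3/7

-3/7


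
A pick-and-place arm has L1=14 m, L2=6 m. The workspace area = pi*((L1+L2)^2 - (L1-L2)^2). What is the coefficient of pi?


Given: L1 = 14, L2 = 6
(L1+L2)^2 = (20)^2 = 400
(L1-L2)^2 = (8)^2 = 64
Difference = 400 - 64 = 336
This equals 4*L1*L2 = 4*14*6 = 336
Workspace area = 336*pi

336


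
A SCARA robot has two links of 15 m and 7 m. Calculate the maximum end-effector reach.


Given: L1 = 15 m, L2 = 7 m
For a 2-link planar arm, max reach = L1 + L2 (fully extended)
Max reach = 15 + 7
Max reach = 22 m

22 m


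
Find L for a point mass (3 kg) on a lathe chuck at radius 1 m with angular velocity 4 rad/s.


Given: m = 3 kg, r = 1 m, omega = 4 rad/s
For a point mass: I = m*r^2
I = 3*1^2 = 3*1 = 3
L = I*omega = 3*4
L = 12 kg*m^2/s

12 kg*m^2/s


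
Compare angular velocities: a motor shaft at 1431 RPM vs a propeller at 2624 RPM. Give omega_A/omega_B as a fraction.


Given: RPM_A = 1431, RPM_B = 2624
omega = 2*pi*RPM/60, so omega_A/omega_B = RPM_A / RPM_B
omega_A/omega_B = 1431 / 2624
omega_A/omega_B = 1431/2624

1431/2624


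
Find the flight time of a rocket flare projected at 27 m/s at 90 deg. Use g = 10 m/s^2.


Given: v0 = 27 m/s, theta = 90 deg, g = 10 m/s^2
sin(90) = 1
Using T = 2*v0*sin(theta) / g
T = 2*27*1 / 10
T = 54 / 10
T = 27/5 s

27/5 s


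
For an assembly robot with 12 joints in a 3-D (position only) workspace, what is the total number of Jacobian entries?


Given: task space dimension = 3, joints = 12
Jacobian is a 3 x 12 matrix
Total entries = rows * columns
Total = 3 * 12
Total = 36

36


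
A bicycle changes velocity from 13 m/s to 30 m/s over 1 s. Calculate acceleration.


Given: initial velocity v0 = 13 m/s, final velocity v = 30 m/s, time t = 1 s
Using a = (v - v0) / t
a = (30 - 13) / 1
a = 17 / 1
a = 17 m/s^2

17 m/s^2


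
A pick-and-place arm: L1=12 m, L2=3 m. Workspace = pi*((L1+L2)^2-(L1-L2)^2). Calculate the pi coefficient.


Given: L1 = 12, L2 = 3
(L1+L2)^2 = (15)^2 = 225
(L1-L2)^2 = (9)^2 = 81
Difference = 225 - 81 = 144
This equals 4*L1*L2 = 4*12*3 = 144
Workspace area = 144*pi

144


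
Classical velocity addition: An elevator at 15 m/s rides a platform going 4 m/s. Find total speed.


Given: object velocity = 15 m/s, platform velocity = 4 m/s (same direction)
Using classical velocity addition: v_total = v_object + v_platform
v_total = 15 + 4
v_total = 19 m/s

19 m/s


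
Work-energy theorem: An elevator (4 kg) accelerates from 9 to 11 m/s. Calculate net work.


Given: m = 4 kg, v0 = 9 m/s, v = 11 m/s
Using W = (1/2)*m*(v^2 - v0^2)
v^2 = 11^2 = 121
v0^2 = 9^2 = 81
v^2 - v0^2 = 121 - 81 = 40
W = (1/2)*4*40 = 80 J

80 J


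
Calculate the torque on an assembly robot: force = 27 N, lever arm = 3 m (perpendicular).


Given: F = 27 N, r = 3 m, angle = 90 deg (perpendicular)
Using tau = F * r * sin(90)
sin(90) = 1
tau = 27 * 3 * 1
tau = 81 Nm

81 Nm


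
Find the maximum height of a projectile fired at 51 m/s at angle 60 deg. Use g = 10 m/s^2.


Given: v0 = 51 m/s, theta = 60 deg, g = 10 m/s^2
sin^2(60) = 3/4
Using H = v0^2 * sin^2(theta) / (2*g)
H = 51^2 * 3/4 / (2*10)
H = 2601 * 3/4 / 20
H = 7803/4 / 20
H = 7803/80 m

7803/80 m


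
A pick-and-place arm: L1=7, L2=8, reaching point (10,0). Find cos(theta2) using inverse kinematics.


Given: L1 = 7, L2 = 8, target (x, y) = (10, 0)
Using cos(theta2) = (x^2 + y^2 - L1^2 - L2^2) / (2*L1*L2)
x^2 + y^2 = 10^2 + 0 = 100
L1^2 + L2^2 = 49 + 64 = 113
Numerator = 100 - 113 = -13
Denominator = 2*7*8 = 112
cos(theta2) = -13/112 = -13/112

-13/112


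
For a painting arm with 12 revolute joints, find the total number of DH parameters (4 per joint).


Given: 12 joints, 4 DH parameters per joint (d, theta, a, alpha)
Total DH parameters = number_of_joints * 4
Total = 12 * 4
Total = 48

48


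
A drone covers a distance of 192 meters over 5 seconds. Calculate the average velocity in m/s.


Given: distance d = 192 m, time t = 5 s
Using v = d / t
v = 192 / 5
v = 192/5 m/s

192/5 m/s


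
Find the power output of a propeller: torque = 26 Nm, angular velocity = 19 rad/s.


Given: tau = 26 Nm, omega = 19 rad/s
Using P = tau * omega
P = 26 * 19
P = 494 W

494 W


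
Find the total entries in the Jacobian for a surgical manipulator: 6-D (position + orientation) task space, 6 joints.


Given: task space dimension = 6, joints = 6
Jacobian is a 6 x 6 matrix
Total entries = rows * columns
Total = 6 * 6
Total = 36

36


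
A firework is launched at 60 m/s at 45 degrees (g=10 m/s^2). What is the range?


Given: v0 = 60 m/s, theta = 45 deg, g = 10 m/s^2
sin(2*45) = sin(90) = 1
Using R = v0^2 * sin(2*theta) / g
R = 60^2 * 1 / 10
R = 3600 / 10
R = 360 m

360 m


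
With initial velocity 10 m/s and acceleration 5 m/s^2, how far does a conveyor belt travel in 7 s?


Given: v0 = 10 m/s, a = 5 m/s^2, t = 7 s
Using s = v0*t + (1/2)*a*t^2
s = 10*7 + (1/2)*5*7^2
s = 70 + (1/2)*245
s = 70 + 245/2
s = 385/2

385/2 m


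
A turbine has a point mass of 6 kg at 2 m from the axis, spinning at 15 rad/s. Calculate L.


Given: m = 6 kg, r = 2 m, omega = 15 rad/s
For a point mass: I = m*r^2
I = 6*2^2 = 6*4 = 24
L = I*omega = 24*15
L = 360 kg*m^2/s

360 kg*m^2/s


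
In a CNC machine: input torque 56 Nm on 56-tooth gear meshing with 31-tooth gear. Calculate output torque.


Given: N1 = 56, N2 = 31, T1 = 56 Nm
Using T2/T1 = N2/N1
T2 = T1 * N2 / N1
T2 = 56 * 31 / 56
T2 = 1736 / 56
T2 = 31 Nm

31 Nm


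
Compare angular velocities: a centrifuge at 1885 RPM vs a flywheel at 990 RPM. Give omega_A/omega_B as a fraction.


Given: RPM_A = 1885, RPM_B = 990
omega = 2*pi*RPM/60, so omega_A/omega_B = RPM_A / RPM_B
omega_A/omega_B = 1885 / 990
omega_A/omega_B = 377/198

377/198


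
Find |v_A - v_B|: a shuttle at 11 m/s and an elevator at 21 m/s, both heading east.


Given: v_A = 11 m/s east, v_B = 21 m/s east
Both move in the same direction; relative speed = |v_A - v_B|
|11 - 21| = |-10|
= 10 m/s

10 m/s


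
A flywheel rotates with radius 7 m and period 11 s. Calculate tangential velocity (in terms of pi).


Given: radius r = 7 m, period T = 11 s
Using v = 2*pi*r / T
v = 2*pi*7 / 11
v = 14*pi / 11
v = 14/11*pi m/s

14/11*pi m/s


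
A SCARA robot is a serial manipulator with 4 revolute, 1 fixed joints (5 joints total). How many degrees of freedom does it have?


Given: serial robot with 4 revolute, 1 fixed joints
DOF contribution per joint type: revolute=1, prismatic=1, spherical=3, fixed=0
DOF = 4*1 + 1*0
DOF = 4

4


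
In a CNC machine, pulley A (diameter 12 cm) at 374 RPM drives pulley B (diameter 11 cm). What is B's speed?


Given: D1 = 12 cm, w1 = 374 RPM, D2 = 11 cm
Using D1*w1 = D2*w2
w2 = D1*w1 / D2
w2 = 12*374 / 11
w2 = 4488 / 11
w2 = 408 RPM

408 RPM


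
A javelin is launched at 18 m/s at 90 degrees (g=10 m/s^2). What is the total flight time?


Given: v0 = 18 m/s, theta = 90 deg, g = 10 m/s^2
sin(90) = 1
Using T = 2*v0*sin(theta) / g
T = 2*18*1 / 10
T = 36 / 10
T = 18/5 s

18/5 s


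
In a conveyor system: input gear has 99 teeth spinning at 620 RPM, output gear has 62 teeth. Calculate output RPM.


Given: N1 = 99 teeth, w1 = 620 RPM, N2 = 62 teeth
Using N1*w1 = N2*w2
w2 = N1*w1 / N2
w2 = 99*620 / 62
w2 = 61380 / 62
w2 = 990 RPM

990 RPM


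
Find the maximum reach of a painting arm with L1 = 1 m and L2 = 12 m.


Given: L1 = 1 m, L2 = 12 m
For a 2-link planar arm, max reach = L1 + L2 (fully extended)
Max reach = 1 + 12
Max reach = 13 m

13 m


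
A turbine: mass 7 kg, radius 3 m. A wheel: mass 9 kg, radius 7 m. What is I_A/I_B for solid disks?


Given: M1=7 kg, R1=3 m, M2=9 kg, R2=7 m
For a disk: I = (1/2)*M*R^2, so I_A/I_B = (M1*R1^2)/(M2*R2^2)
M1*R1^2 = 7*9 = 63
M2*R2^2 = 9*49 = 441
I_A/I_B = 63/441 = 1/7

1/7


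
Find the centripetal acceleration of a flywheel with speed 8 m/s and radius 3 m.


Given: v = 8 m/s, r = 3 m
Using a_c = v^2 / r
a_c = 8^2 / 3
a_c = 64 / 3
a_c = 64/3 m/s^2

64/3 m/s^2


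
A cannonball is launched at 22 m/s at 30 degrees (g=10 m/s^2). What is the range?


Given: v0 = 22 m/s, theta = 30 deg, g = 10 m/s^2
sin(2*30) = sin(60) = sqrt(3)/2
Using R = v0^2 * sin(2*theta) / g
R = 22^2 * (sqrt(3)/2) / 10
R = 484 * sqrt(3) / 20
R = 121/5*sqrt(3) m

121/5*sqrt(3) m


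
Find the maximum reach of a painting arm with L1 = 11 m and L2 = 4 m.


Given: L1 = 11 m, L2 = 4 m
For a 2-link planar arm, max reach = L1 + L2 (fully extended)
Max reach = 11 + 4
Max reach = 15 m

15 m


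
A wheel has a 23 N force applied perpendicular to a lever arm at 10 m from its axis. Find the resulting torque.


Given: F = 23 N, r = 10 m, angle = 90 deg (perpendicular)
Using tau = F * r * sin(90)
sin(90) = 1
tau = 23 * 10 * 1
tau = 230 Nm

230 Nm


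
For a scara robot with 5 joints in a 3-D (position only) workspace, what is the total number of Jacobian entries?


Given: task space dimension = 3, joints = 5
Jacobian is a 3 x 5 matrix
Total entries = rows * columns
Total = 3 * 5
Total = 15

15
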